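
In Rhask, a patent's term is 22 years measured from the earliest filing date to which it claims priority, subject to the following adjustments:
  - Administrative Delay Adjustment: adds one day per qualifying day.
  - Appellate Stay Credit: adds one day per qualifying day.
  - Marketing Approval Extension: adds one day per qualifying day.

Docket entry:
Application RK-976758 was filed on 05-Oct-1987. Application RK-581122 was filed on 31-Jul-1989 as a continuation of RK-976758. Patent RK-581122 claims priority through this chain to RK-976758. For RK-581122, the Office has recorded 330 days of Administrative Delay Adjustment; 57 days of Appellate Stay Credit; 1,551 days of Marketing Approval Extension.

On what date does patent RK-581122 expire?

January 25, 2015

Earliest priority filing: 5 October 1987.
Base term: 5 October 1987 + 22 years → 5 October 2009.
Administrative Delay Adjustment: +330 days → 31 August 2010.
Appellate Stay Credit: +57 days → 27 October 2010.
Marketing Approval Extension: +1551 days → 25 January 2015.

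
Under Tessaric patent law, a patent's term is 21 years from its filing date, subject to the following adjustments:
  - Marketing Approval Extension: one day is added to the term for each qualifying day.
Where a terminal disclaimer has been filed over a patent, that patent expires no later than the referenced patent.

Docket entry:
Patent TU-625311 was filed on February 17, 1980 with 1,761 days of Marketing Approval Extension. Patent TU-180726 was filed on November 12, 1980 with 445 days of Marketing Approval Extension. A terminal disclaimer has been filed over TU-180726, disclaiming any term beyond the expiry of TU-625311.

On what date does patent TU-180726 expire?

Natural term of TU-180726:
  Base: filing + 21 years → 12 November 2001.
  Marketing Approval Extension: +445 days → 31 January 2003.
Expiry of referenced patent TU-625311:
  Base: filing + 21 years → 17 February 2001.
  Marketing Approval Extension: +1761 days → 14 December 2005.
Terminal disclaimer: TU-180726 expires on the earlier of 31 January 2003 and 14 December 2005.

January 31, 2003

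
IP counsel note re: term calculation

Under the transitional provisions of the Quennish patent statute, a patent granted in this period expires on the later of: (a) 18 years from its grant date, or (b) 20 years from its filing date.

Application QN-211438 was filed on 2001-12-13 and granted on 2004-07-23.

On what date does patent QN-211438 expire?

July 23, 2022

(a) grant + 18 years → 23 July 2022.
(b) filing + 20 years → 13 December 2021.
Later of the two: 23 July 2022.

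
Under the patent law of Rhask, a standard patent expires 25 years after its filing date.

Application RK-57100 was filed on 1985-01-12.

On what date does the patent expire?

2010-01-12

Filing date + 25 years → 12 January 2010.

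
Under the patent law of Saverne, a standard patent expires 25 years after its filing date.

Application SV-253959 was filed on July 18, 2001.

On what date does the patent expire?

Filing date + 25 years → 18 July 2026.

July 18, 2026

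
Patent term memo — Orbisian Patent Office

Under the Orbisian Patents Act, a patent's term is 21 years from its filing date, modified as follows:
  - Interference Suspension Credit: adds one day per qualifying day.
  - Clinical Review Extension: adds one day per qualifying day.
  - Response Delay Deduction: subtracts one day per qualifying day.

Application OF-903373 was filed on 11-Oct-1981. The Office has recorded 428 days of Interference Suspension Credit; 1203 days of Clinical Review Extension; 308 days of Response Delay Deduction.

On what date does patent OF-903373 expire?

Base term: filing date + 21 years → 11 October 2002.
Interference Suspension Credit: +428 days → 13 December 2003.
Clinical Review Extension: +1203 days → 30 March 2007.
Response Delay Deduction: −308 days → 26 May 2006.

May 26, 2006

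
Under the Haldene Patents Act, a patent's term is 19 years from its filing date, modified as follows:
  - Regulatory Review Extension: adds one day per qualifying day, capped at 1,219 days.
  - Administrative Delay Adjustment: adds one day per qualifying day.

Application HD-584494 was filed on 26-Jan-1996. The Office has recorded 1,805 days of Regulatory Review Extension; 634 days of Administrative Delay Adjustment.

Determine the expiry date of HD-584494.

February 22, 2020

Base term: filing date + 19 years → 26 January 2015.
Regulatory Review Extension: 1805 days claimed exceeds the 1219-day cap, so +1219 days → 29 May 2018.
Administrative Delay Adjustment: +634 days → 22 February 2020.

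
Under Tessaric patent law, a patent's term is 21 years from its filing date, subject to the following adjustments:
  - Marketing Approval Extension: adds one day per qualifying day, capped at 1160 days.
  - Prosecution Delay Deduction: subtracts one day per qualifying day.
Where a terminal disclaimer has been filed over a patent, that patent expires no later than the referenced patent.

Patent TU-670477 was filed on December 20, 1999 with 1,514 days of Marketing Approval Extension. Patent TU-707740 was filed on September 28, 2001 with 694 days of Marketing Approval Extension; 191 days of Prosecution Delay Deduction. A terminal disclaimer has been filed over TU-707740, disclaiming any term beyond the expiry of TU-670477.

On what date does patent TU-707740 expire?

February 13, 2024

Natural term of TU-707740:
  Base: filing + 21 years → 28 September 2022.
  Marketing Approval Extension: 694 days (within the 1160-day cap) → +694 days → 22 August 2024.
  Prosecution Delay Deduction: −191 days → 13 February 2024.
Expiry of referenced patent TU-670477:
  Base: filing + 21 years → 20 December 2020.
  Marketing Approval Extension: 1514 days claimed exceeds the 1160-day cap, so +1160 days → 23 February 2024.
Terminal disclaimer: TU-707740 expires on the earlier of 13 February 2024 and 23 February 2024.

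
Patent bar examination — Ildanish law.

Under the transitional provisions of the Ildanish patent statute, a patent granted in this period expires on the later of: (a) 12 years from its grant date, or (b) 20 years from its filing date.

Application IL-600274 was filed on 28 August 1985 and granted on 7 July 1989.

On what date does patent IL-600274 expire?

(a) grant + 12 years → 7 July 2001.
(b) filing + 20 years → 28 August 2005.
Later of the two: 28 August 2005.

2005-08-28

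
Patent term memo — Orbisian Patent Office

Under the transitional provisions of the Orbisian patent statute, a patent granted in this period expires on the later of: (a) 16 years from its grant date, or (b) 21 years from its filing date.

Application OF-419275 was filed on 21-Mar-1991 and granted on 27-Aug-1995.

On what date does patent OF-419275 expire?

(a) grant + 16 years → 27 August 2011.
(b) filing + 21 years → 21 March 2012.
Later of the two: 21 March 2012.

March 21, 2012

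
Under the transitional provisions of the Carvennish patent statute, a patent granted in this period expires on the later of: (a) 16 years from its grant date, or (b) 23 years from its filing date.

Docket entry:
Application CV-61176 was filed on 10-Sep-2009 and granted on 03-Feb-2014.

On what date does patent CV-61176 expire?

(a) grant + 16 years → 3 February 2030.
(b) filing + 23 years → 10 September 2032.
Later of the two: 10 September 2032.

2032-09-10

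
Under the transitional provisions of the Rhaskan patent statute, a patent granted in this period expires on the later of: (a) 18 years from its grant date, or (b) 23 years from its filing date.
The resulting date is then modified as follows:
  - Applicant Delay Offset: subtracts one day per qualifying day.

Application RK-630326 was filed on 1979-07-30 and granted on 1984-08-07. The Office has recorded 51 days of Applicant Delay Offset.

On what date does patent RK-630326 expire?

2002-06-17

(a) grant + 18 years → 7 August 2002.
(b) filing + 23 years → 30 July 2002.
Later of the two: 7 August 2002.
Applicant Delay Offset: −51 days → 17 June 2002.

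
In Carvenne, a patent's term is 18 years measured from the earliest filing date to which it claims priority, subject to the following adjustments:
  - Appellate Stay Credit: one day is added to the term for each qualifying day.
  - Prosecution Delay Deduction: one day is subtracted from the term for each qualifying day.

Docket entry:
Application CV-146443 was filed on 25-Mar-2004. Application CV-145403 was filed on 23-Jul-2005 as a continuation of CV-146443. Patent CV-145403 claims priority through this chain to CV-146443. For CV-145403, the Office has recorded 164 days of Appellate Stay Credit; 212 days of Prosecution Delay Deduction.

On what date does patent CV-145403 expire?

February 5, 2022

Earliest priority filing: 25 March 2004.
Base term: 25 March 2004 + 18 years → 25 March 2022.
Appellate Stay Credit: +164 days → 5 September 2022.
Prosecution Delay Deduction: −212 days → 5 February 2022.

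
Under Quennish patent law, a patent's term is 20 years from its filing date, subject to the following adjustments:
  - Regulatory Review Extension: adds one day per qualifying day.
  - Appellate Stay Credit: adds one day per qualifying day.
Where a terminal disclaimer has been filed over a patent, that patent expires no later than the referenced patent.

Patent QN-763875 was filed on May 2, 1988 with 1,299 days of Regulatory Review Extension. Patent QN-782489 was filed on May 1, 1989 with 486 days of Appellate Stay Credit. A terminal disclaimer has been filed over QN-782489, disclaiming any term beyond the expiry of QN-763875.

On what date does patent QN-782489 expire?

August 30, 2010

Natural term of QN-782489:
  Base: filing + 20 years → 1 May 2009.
  Appellate Stay Credit: +486 days → 30 August 2010.
Expiry of referenced patent QN-763875:
  Base: filing + 20 years → 2 May 2008.
  Regulatory Review Extension: +1299 days → 22 November 2011.
Terminal disclaimer: QN-782489 expires on the earlier of 30 August 2010 and 22 November 2011.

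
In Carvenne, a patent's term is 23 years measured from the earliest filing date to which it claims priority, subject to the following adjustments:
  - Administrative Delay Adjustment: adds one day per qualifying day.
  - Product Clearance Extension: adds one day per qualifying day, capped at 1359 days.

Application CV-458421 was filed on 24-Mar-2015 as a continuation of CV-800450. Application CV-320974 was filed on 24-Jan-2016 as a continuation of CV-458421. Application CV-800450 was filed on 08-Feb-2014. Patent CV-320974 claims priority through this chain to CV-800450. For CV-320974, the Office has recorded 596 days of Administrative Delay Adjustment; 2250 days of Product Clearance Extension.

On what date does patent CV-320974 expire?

June 17, 2042

Earliest priority filing: 8 February 2014.
Base term: 8 February 2014 + 23 years → 8 February 2037.
Administrative Delay Adjustment: +596 days → 27 September 2038.
Product Clearance Extension: 2250 days claimed exceeds the 1359-day cap, so +1359 days → 17 June 2042.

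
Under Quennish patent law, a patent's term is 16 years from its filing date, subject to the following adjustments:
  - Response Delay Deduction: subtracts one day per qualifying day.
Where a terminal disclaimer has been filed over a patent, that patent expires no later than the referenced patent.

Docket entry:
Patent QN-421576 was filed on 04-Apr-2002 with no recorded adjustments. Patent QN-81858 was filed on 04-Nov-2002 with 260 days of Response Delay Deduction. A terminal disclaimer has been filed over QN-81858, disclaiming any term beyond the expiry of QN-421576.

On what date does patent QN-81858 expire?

2018-02-17

Natural term of QN-81858:
  Base: filing + 16 years → 4 November 2018.
  Response Delay Deduction: −260 days → 17 February 2018.
Expiry of referenced patent QN-421576:
  Base: filing + 16 years → 4 April 2018.
Terminal disclaimer: QN-81858 expires on the earlier of 17 February 2018 and 4 April 2018.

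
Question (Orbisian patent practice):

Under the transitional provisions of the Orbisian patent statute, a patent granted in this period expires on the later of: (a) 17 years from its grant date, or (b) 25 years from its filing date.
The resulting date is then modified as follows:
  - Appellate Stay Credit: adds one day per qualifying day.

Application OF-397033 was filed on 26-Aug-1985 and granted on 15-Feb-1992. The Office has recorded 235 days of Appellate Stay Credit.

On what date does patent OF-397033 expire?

(a) grant + 17 years → 15 February 2009.
(b) filing + 25 years → 26 August 2010.
Later of the two: 26 August 2010.
Appellate Stay Credit: +235 days → 18 April 2011.

2011-04-18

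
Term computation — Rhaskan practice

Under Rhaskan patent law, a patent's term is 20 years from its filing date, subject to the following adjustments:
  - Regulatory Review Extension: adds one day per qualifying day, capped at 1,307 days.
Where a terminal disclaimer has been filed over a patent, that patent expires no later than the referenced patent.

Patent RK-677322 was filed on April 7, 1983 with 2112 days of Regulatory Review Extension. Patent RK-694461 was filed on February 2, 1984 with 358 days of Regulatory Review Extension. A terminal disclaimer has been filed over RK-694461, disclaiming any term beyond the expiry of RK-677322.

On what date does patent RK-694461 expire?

Natural term of RK-694461:
  Base: filing + 20 years → 2 February 2004.
  Regulatory Review Extension: 358 days (within the 1307-day cap) → +358 days → 25 January 2005.
Expiry of referenced patent RK-677322:
  Base: filing + 20 years → 7 April 2003.
  Regulatory Review Extension: 2112 days claimed exceeds the 1307-day cap, so +1307 days → 4 November 2006.
Terminal disclaimer: RK-694461 expires on the earlier of 25 January 2005 and 4 November 2006.

2005-01-25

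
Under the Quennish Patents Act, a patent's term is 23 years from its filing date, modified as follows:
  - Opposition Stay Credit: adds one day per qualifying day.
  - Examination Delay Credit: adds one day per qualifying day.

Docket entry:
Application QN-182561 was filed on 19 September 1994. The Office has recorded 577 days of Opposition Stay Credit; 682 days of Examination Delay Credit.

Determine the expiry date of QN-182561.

2021-03-01

Base term: filing date + 23 years → 19 September 2017.
Opposition Stay Credit: +577 days → 19 April 2019.
Examination Delay Credit: +682 days → 1 March 2021.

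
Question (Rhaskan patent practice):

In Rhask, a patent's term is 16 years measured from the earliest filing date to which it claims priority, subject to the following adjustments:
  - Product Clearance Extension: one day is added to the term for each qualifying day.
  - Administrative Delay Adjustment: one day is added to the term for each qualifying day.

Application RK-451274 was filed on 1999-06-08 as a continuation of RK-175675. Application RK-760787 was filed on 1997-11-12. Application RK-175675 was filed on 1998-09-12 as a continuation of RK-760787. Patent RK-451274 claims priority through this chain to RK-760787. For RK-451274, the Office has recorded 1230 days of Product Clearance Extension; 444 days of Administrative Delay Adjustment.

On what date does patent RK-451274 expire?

2018-06-13

Earliest priority filing: 12 November 1997.
Base term: 12 November 1997 + 16 years → 12 November 2013.
Product Clearance Extension: +1230 days → 26 March 2017.
Administrative Delay Adjustment: +444 days → 13 June 2018.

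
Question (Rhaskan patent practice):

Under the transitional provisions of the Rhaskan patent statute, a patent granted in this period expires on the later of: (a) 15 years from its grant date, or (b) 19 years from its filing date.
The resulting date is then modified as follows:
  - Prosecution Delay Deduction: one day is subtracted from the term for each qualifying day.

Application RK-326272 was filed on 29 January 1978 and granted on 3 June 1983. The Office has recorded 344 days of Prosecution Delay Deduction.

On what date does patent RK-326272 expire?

1997-06-24

(a) grant + 15 years → 3 June 1998.
(b) filing + 19 years → 29 January 1997.
Later of the two: 3 June 1998.
Prosecution Delay Deduction: −344 days → 24 June 1997.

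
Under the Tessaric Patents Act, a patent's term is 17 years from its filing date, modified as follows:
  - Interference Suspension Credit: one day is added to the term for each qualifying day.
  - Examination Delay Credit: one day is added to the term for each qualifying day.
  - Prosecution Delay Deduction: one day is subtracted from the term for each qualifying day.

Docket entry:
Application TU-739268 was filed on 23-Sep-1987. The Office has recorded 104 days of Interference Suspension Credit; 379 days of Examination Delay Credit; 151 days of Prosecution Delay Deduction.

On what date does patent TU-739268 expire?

Base term: filing date + 17 years → 23 September 2004.
Interference Suspension Credit: +104 days → 5 January 2005.
Examination Delay Credit: +379 days → 19 January 2006.
Prosecution Delay Deduction: −151 days → 21 August 2005.

August 21, 2005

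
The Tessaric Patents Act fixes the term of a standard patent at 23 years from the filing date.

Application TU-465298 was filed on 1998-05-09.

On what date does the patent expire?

2021-05-09

Filing date + 23 years → 9 May 2021.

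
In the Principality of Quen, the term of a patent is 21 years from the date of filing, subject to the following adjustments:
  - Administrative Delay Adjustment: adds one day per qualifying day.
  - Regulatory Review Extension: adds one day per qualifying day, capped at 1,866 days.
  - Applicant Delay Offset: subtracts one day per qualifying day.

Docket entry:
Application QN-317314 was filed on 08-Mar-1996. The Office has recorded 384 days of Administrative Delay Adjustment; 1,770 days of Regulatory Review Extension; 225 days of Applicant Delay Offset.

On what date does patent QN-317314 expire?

2022-06-19

Base term: filing date + 21 years → 8 March 2017.
Administrative Delay Adjustment: +384 days → 27 March 2018.
Regulatory Review Extension: 1770 days (within the 1866-day cap) → +1770 days → 30 January 2023.
Applicant Delay Offset: −225 days → 19 June 2022.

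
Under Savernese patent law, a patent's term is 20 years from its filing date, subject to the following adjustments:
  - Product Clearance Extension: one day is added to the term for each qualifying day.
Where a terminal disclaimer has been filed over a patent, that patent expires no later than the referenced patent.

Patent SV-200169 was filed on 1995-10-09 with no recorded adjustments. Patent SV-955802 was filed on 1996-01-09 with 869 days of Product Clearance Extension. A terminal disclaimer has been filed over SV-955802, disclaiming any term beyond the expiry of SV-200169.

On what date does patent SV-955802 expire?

October 9, 2015

Natural term of SV-955802:
  Base: filing + 20 years → 9 January 2016.
  Product Clearance Extension: +869 days → 27 May 2018.
Expiry of referenced patent SV-200169:
  Base: filing + 20 years → 9 October 2015.
Terminal disclaimer: SV-955802 expires on the earlier of 27 May 2018 and 9 October 2015.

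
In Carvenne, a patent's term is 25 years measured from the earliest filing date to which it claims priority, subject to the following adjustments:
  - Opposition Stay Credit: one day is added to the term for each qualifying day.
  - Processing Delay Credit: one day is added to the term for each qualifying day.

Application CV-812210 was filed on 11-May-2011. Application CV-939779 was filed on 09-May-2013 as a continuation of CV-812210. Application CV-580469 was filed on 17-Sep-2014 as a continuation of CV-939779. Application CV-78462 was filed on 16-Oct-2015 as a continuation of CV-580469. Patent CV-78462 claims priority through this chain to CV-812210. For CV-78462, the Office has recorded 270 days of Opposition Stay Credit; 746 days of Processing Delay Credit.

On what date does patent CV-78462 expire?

February 21, 2039

Earliest priority filing: 11 May 2011.
Base term: 11 May 2011 + 25 years → 11 May 2036.
Opposition Stay Credit: +270 days → 5 February 2037.
Processing Delay Credit: +746 days → 21 February 2039.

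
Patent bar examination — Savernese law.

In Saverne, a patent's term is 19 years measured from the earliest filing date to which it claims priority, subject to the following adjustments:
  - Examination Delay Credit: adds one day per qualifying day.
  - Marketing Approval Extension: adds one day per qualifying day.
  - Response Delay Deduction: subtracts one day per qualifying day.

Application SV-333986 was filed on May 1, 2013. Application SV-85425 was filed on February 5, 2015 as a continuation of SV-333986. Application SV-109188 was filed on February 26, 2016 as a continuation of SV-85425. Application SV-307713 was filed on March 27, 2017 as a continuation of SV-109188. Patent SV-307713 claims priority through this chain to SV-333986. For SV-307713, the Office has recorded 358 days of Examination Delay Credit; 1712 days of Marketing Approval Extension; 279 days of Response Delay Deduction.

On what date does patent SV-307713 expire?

Earliest priority filing: 1 May 2013.
Base term: 1 May 2013 + 19 years → 1 May 2032.
Examination Delay Credit: +358 days → 24 April 2033.
Marketing Approval Extension: +1712 days → 31 December 2037.
Response Delay Deduction: −279 days → 27 March 2037.

March 27, 2037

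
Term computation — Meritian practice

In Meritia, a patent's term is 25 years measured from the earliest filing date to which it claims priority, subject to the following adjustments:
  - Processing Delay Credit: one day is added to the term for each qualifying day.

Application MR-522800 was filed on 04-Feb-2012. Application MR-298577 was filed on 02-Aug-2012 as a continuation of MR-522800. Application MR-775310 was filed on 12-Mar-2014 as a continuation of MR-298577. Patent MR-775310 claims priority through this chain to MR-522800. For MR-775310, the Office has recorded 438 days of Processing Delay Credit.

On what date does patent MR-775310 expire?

April 18, 2038

Earliest priority filing: 4 February 2012.
Base term: 4 February 2012 + 25 years → 4 February 2037.
Processing Delay Credit: +438 days → 18 April 2038.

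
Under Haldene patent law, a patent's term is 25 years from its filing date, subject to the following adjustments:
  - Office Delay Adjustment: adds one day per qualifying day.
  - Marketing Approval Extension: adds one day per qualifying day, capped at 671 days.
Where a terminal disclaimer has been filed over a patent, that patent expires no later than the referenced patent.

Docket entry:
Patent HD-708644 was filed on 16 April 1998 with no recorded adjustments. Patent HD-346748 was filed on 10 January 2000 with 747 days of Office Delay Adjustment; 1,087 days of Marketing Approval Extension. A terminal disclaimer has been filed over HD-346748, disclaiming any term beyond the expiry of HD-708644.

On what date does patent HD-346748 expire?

Natural term of HD-346748:
  Base: filing + 25 years → 10 January 2025.
  Office Delay Adjustment: +747 days → 27 January 2027.
  Marketing Approval Extension: 1087 days claimed exceeds the 671-day cap, so +671 days → 28 November 2028.
Expiry of referenced patent HD-708644:
  Base: filing + 25 years → 16 April 2023.
Terminal disclaimer: HD-346748 expires on the earlier of 28 November 2028 and 16 April 2023.

2023-04-16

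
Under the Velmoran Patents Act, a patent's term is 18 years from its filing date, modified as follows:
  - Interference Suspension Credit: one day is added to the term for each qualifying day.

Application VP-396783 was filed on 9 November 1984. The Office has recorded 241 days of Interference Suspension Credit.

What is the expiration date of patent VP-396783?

Base term: filing date + 18 years → 9 November 2002.
Interference Suspension Credit: +241 days → 8 July 2003.

July 8, 2003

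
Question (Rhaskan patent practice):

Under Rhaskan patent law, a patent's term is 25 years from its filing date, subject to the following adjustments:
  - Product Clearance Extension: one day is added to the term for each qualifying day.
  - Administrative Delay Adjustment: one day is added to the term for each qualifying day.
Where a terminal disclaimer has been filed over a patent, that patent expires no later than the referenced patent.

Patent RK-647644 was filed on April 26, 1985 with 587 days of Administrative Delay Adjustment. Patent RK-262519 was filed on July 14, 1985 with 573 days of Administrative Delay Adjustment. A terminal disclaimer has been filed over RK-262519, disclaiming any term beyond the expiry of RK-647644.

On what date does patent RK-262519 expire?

2011-12-04

Natural term of RK-262519:
  Base: filing + 25 years → 14 July 2010.
  Administrative Delay Adjustment: +573 days → 7 February 2012.
Expiry of referenced patent RK-647644:
  Base: filing + 25 years → 26 April 2010.
  Administrative Delay Adjustment: +587 days → 4 December 2011.
Terminal disclaimer: RK-262519 expires on the earlier of 7 February 2012 and 4 December 2011.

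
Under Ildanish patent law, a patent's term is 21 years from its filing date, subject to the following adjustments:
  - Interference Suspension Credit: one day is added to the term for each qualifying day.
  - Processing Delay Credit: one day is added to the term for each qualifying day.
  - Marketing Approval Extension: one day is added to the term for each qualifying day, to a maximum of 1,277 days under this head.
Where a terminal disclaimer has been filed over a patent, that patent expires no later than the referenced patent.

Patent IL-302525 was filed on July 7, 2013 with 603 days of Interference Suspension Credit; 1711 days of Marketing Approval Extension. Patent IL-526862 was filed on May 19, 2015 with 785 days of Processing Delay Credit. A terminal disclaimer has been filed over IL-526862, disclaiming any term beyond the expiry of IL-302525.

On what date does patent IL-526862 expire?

Natural term of IL-526862:
  Base: filing + 21 years → 19 May 2036.
  Processing Delay Credit: +785 days → 13 July 2038.
Expiry of referenced patent IL-302525:
  Base: filing + 21 years → 7 July 2034.
  Interference Suspension Credit: +603 days → 1 March 2036.
  Marketing Approval Extension: 1711 days claimed exceeds the 1277-day cap, so +1277 days → 30 August 2039.
Terminal disclaimer: IL-526862 expires on the earlier of 13 July 2038 and 30 August 2039.

July 13, 2038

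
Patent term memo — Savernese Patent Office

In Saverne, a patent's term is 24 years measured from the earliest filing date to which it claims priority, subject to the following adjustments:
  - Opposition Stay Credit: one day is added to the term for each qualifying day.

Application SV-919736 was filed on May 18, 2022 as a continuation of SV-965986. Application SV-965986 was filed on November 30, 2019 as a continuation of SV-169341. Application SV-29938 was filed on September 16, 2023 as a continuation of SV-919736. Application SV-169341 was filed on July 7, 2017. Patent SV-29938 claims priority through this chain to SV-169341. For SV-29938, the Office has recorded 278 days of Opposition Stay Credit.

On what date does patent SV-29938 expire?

Earliest priority filing: 7 July 2017.
Base term: 7 July 2017 + 24 years → 7 July 2041.
Opposition Stay Credit: +278 days → 11 April 2042.

April 11, 2042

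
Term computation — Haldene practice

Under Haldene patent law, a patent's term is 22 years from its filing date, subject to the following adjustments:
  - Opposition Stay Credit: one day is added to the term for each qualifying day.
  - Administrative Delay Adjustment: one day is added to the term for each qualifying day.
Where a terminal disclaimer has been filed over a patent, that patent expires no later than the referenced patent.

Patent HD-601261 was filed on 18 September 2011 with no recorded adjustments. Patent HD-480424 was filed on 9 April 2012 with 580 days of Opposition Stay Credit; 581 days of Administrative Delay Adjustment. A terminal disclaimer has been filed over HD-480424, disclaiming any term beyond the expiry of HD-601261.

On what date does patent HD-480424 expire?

2033-09-18

Natural term of HD-480424:
  Base: filing + 22 years → 9 April 2034.
  Opposition Stay Credit: +580 days → 10 November 2035.
  Administrative Delay Adjustment: +581 days → 13 June 2037.
Expiry of referenced patent HD-601261:
  Base: filing + 22 years → 18 September 2033.
Terminal disclaimer: HD-480424 expires on the earlier of 13 June 2037 and 18 September 2033.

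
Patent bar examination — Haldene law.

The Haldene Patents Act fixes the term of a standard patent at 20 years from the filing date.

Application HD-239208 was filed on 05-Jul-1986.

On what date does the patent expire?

Filing date + 20 years → 5 July 2006.

July 5, 2006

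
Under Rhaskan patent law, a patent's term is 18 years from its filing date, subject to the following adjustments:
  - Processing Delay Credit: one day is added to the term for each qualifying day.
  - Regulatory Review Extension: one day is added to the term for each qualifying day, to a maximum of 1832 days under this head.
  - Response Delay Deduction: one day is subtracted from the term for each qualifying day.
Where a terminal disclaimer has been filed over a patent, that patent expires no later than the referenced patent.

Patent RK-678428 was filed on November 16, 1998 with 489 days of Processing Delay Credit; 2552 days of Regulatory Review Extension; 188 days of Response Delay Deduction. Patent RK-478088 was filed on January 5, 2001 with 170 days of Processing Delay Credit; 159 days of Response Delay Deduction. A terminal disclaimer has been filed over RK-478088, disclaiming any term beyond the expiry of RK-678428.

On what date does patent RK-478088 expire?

Natural term of RK-478088:
  Base: filing + 18 years → 5 January 2019.
  Processing Delay Credit: +170 days → 24 June 2019.
  Response Delay Deduction: −159 days → 16 January 2019.
Expiry of referenced patent RK-678428:
  Base: filing + 18 years → 16 November 2016.
  Processing Delay Credit: +489 days → 20 March 2018.
  Regulatory Review Extension: 2552 days claimed exceeds the 1832-day cap, so +1832 days → 26 March 2023.
  Response Delay Deduction: −188 days → 19 September 2022.
Terminal disclaimer: RK-478088 expires on the earlier of 16 January 2019 and 19 September 2022.

2019-01-16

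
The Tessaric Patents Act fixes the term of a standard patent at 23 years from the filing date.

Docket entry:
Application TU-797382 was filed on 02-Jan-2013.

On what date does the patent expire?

2036-01-02

Filing date + 23 years → 2 January 2036.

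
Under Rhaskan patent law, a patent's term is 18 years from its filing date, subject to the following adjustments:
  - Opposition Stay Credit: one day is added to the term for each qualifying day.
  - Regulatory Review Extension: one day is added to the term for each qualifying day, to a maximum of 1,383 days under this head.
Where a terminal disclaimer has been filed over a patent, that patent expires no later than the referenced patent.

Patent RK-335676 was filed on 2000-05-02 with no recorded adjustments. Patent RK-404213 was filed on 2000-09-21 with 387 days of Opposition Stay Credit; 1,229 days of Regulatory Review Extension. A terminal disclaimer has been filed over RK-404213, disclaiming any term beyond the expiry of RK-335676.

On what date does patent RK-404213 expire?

2018-05-02

Natural term of RK-404213:
  Base: filing + 18 years → 21 September 2018.
  Opposition Stay Credit: +387 days → 13 October 2019.
  Regulatory Review Extension: 1229 days (within the 1383-day cap) → +1229 days → 23 February 2023.
Expiry of referenced patent RK-335676:
  Base: filing + 18 years → 2 May 2018.
Terminal disclaimer: RK-404213 expires on the earlier of 23 February 2023 and 2 May 2018.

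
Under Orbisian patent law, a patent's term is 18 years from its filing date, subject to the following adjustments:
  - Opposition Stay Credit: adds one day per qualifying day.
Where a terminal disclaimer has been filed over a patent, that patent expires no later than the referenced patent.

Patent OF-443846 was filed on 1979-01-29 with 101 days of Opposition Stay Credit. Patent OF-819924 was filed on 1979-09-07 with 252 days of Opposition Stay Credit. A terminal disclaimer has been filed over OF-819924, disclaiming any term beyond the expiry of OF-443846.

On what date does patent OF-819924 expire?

Natural term of OF-819924:
  Base: filing + 18 years → 7 September 1997.
  Opposition Stay Credit: +252 days → 17 May 1998.
Expiry of referenced patent OF-443846:
  Base: filing + 18 years → 29 January 1997.
  Opposition Stay Credit: +101 days → 10 May 1997.
Terminal disclaimer: OF-819924 expires on the earlier of 17 May 1998 and 10 May 1997.

May 10, 1997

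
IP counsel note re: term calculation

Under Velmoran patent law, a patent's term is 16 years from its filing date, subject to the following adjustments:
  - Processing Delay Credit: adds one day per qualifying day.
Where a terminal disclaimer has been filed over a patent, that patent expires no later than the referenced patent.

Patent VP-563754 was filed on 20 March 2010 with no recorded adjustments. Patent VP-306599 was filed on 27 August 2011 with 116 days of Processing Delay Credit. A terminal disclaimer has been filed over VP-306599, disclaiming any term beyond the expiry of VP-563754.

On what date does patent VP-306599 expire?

2026-03-20

Natural term of VP-306599:
  Base: filing + 16 years → 27 August 2027.
  Processing Delay Credit: +116 days → 21 December 2027.
Expiry of referenced patent VP-563754:
  Base: filing + 16 years → 20 March 2026.
Terminal disclaimer: VP-306599 expires on the earlier of 21 December 2027 and 20 March 2026.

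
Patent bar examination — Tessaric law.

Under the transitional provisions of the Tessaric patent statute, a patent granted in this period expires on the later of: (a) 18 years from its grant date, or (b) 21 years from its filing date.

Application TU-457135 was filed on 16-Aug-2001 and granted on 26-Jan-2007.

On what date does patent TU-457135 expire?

(a) grant + 18 years → 26 January 2025.
(b) filing + 21 years → 16 August 2022.
Later of the two: 26 January 2025.

January 26, 2025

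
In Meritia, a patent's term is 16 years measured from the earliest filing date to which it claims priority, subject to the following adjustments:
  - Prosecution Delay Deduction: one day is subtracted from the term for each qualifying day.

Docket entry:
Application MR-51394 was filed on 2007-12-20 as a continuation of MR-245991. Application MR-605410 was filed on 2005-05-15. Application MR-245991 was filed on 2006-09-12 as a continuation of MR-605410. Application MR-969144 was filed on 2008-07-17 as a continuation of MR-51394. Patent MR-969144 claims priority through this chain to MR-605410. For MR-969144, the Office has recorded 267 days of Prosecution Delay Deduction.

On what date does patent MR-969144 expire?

August 21, 2020

Earliest priority filing: 15 May 2005.
Base term: 15 May 2005 + 16 years → 15 May 2021.
Prosecution Delay Deduction: −267 days → 21 August 2020.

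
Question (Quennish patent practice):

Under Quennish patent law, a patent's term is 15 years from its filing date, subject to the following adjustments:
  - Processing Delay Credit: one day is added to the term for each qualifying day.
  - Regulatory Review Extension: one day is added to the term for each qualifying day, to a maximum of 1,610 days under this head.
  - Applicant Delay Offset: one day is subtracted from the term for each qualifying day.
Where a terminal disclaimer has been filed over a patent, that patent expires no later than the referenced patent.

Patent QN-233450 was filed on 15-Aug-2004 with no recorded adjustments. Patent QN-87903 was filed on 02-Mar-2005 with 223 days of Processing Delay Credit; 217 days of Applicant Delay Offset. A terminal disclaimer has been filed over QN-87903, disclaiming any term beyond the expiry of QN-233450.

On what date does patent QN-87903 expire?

2019-08-15

Natural term of QN-87903:
  Base: filing + 15 years → 2 March 2020.
  Processing Delay Credit: +223 days → 11 October 2020.
  Applicant Delay Offset: −217 days → 8 March 2020.
Expiry of referenced patent QN-233450:
  Base: filing + 15 years → 15 August 2019.
Terminal disclaimer: QN-87903 expires on the earlier of 8 March 2020 and 15 August 2019.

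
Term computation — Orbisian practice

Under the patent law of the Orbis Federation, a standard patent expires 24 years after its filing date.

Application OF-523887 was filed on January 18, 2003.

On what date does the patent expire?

2027-01-18

Filing date + 24 years → 18 January 2027.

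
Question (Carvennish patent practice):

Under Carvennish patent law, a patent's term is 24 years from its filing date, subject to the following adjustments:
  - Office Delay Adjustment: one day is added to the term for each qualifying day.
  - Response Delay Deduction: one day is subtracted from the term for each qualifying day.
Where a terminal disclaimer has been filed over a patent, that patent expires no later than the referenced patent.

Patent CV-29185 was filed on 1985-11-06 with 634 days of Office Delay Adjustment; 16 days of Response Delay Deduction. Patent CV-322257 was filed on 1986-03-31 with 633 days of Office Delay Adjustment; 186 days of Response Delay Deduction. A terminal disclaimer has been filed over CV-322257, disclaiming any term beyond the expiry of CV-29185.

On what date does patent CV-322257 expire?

Natural term of CV-322257:
  Base: filing + 24 years → 31 March 2010.
  Office Delay Adjustment: +633 days → 24 December 2011.
  Response Delay Deduction: −186 days → 21 June 2011.
Expiry of referenced patent CV-29185:
  Base: filing + 24 years → 6 November 2009.
  Office Delay Adjustment: +634 days → 2 August 2011.
  Response Delay Deduction: −16 days → 17 July 2011.
Terminal disclaimer: CV-322257 expires on the earlier of 21 June 2011 and 17 July 2011.

June 21, 2011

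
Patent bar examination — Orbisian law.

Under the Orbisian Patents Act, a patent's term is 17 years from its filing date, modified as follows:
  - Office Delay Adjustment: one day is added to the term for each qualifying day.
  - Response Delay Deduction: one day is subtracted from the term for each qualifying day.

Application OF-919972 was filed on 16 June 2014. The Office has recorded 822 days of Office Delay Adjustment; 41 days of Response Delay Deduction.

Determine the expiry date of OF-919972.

2033-08-05

Base term: filing date + 17 years → 16 June 2031.
Office Delay Adjustment: +822 days → 15 September 2033.
Response Delay Deduction: −41 days → 5 August 2033.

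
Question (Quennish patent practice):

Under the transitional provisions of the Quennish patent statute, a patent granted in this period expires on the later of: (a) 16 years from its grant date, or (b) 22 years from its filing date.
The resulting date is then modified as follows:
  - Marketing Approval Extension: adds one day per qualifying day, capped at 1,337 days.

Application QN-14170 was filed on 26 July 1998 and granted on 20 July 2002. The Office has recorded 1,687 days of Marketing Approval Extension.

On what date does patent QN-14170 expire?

(a) grant + 16 years → 20 July 2018.
(b) filing + 22 years → 26 July 2020.
Later of the two: 26 July 2020.
Marketing Approval Extension: 1687 days claimed exceeds the 1337-day cap, so +1337 days → 24 March 2024.

2024-03-24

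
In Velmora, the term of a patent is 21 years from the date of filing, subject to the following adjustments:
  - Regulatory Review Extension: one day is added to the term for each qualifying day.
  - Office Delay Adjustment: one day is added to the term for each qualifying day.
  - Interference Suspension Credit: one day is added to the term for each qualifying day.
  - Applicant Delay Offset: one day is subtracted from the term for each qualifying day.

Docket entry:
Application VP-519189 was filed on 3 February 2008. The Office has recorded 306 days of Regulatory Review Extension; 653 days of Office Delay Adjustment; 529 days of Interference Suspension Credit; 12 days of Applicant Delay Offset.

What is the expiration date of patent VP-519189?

Base term: filing date + 21 years → 3 February 2029.
Regulatory Review Extension: +306 days → 6 December 2029.
Office Delay Adjustment: +653 days → 20 September 2031.
Interference Suspension Credit: +529 days → 2 March 2033.
Applicant Delay Offset: −12 days → 18 February 2033.

2033-02-18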